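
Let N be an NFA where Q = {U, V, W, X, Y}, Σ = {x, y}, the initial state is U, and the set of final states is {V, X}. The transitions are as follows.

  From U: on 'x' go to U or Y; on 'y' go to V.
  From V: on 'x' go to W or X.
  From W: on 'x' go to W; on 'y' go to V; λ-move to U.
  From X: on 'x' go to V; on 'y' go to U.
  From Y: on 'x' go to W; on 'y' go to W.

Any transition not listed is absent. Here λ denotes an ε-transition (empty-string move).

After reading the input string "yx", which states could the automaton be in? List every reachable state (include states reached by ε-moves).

Start in {U}.
Read 'y': U→{V}; now {V}.
Read 'x': V→{W, X}; union {W, X}; ε-closure = {U, W, X}.

{U, W, X}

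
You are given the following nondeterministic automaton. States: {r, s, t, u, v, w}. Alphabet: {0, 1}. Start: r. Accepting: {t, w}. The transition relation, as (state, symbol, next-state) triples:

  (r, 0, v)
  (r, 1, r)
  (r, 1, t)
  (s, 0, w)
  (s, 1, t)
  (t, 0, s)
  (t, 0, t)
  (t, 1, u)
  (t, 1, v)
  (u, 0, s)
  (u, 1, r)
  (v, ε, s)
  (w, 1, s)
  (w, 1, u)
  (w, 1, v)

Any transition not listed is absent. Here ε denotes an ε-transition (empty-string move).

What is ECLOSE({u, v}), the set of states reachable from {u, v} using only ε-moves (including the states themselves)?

Begin with {u, v}.
ε-move v → s; add s.

{s, u, v}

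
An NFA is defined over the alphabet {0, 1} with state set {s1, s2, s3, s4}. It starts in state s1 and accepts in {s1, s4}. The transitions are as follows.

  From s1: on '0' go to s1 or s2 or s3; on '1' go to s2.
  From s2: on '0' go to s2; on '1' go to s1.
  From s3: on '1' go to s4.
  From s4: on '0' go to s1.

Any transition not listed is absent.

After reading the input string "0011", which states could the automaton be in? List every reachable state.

{s1, s2}

Start in {s1}.
Read '0': {s1} → {s1, s2, s3}.
Read '0': {s1, s2, s3} → {s1, s2, s3}.
Read '1': {s1, s2, s3} → {s1, s2, s4}.
Read '1': {s1, s2, s4} → {s1, s2}.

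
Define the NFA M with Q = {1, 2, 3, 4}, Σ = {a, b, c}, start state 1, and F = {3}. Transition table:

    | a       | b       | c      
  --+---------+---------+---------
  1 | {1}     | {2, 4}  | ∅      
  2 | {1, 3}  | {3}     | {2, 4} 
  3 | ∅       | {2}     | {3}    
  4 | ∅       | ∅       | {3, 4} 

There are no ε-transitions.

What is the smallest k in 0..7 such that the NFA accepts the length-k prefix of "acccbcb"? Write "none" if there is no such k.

none

Start in {1}.
Read 'a': 1→{1}; now {1}.
Read 'c': 1→∅; now ∅.
The set is empty and remains empty for the remaining 5 symbols.
No reachable set along the way intersects F.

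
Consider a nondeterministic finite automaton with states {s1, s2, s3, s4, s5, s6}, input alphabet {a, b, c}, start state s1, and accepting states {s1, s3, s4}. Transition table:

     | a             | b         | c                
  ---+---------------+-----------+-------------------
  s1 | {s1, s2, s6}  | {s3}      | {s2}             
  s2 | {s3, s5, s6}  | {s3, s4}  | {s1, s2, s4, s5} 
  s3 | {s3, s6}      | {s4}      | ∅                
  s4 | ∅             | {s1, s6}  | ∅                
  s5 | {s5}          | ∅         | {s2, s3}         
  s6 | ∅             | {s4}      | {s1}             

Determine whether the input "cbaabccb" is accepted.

Start in {s1}.
Read 'c': {s1} → {s2}.
Read 'b': {s2} → {s3, s4}.
Read 'a': {s3, s4} → {s3, s6}.
Read 'a': {s3, s6} → {s3, s6}.
Read 'b': {s3, s6} → {s4}.
Read 'c': {s4} → ∅.
The set is empty and remains empty for the remaining 2 symbols.
The final set ∅ contains no accepting state.

No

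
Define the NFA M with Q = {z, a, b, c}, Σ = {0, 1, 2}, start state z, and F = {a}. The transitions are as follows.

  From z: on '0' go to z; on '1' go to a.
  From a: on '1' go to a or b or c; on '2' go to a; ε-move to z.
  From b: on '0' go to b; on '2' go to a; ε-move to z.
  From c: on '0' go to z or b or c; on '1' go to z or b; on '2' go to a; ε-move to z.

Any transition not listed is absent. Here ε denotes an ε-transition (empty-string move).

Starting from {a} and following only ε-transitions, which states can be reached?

{z, a}

Begin with {a}.
ε-move a → z; add z.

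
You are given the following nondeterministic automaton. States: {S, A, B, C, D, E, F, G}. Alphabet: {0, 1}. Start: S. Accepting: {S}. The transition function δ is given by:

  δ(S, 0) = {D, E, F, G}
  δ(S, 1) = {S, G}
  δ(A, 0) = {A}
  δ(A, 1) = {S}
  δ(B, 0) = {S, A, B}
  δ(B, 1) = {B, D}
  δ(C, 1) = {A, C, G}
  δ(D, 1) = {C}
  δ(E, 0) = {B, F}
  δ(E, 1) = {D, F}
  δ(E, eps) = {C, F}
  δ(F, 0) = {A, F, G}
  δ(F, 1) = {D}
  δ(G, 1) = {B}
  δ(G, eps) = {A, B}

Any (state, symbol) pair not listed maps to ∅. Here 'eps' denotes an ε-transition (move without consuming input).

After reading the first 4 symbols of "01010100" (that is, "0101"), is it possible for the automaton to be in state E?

Start in {S}.
Read '0': S→{D, E, F, G}; union {D, E, F, G}; ε-closure = {A, B, C, D, E, F, G}.
Read '1': A→{S}, B→{B, D}, C→{A, C, G}, D→{C}, E→{D, F}, F→{D}, G→{B}; now {S, A, B, C, D, F, G}.
Read '0': S→{D, E, F, G}, A→{A}, B→{S, A, B}, C→∅, D→∅, F→{A, F, G}, G→∅; union {S, A, B, D, E, F, G}; ε-closure = {S, A, B, C, D, E, F, G}.
Read '1': S→{S, G}, A→{S}, B→{B, D}, C→{A, C, G}, D→{C}, E→{D, F}, F→{D}, G→{B}; now {S, A, B, C, D, F, G}.
State E is not in {S, A, B, C, D, F, G}.

No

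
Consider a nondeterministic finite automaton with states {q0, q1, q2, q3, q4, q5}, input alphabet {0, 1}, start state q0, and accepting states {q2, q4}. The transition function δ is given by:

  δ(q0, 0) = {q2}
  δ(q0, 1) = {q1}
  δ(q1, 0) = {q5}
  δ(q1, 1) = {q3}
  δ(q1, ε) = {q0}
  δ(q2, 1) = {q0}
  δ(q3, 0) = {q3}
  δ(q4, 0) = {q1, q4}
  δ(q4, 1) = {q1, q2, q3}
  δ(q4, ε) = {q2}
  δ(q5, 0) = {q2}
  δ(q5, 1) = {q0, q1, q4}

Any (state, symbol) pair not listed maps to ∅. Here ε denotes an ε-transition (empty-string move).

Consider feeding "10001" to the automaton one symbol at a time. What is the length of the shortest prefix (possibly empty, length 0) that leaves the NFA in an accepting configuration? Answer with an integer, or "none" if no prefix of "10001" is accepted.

Start in {q0}.
Read '1': q0→{q1}; union {q1}; ε-closure = {q0, q1}.
Read '0': q0→{q2}, q1→{q5}; now {q2, q5}.
None of the earlier sets intersect F, but {q2, q5} does.

2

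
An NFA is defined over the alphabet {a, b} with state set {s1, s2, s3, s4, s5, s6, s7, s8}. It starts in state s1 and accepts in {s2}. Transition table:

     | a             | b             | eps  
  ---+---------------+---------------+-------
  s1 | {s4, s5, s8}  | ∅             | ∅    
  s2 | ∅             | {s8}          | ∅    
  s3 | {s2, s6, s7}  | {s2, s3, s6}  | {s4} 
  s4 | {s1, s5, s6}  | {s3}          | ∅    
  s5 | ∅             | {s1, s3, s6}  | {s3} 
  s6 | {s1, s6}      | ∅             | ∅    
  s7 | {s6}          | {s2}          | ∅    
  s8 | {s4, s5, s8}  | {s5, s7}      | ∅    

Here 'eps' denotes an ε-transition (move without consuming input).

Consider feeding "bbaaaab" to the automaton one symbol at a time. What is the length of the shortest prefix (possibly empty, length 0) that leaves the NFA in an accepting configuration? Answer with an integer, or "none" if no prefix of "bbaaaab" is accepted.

none

Start in {s1}.
Read 'b': s1→∅; now ∅.
The set is empty and remains empty for the remaining 6 symbols.
No reachable set along the way intersects F.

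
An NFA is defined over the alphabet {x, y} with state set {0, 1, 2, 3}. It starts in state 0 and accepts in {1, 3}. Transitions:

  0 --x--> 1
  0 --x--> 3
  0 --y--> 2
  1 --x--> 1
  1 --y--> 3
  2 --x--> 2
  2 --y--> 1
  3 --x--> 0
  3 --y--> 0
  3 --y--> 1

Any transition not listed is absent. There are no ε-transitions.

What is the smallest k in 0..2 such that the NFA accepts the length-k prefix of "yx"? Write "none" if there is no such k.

Start in {0}.
Read 'y': {0} → {2}.
Read 'x': {2} → {2}.
No reachable set along the way intersects F.

none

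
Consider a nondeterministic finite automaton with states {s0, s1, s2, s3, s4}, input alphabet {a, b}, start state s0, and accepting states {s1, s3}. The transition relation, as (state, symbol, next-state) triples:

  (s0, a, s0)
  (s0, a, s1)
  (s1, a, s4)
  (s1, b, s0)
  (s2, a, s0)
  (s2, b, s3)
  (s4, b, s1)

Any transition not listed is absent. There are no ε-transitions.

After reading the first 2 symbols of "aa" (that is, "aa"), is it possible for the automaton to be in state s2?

Start in {s0}.
Read 'a': s0→{s0, s1}; now {s0, s1}.
Read 'a': s0→{s0, s1}, s1→{s4}; now {s0, s1, s4}.
State s2 is not in {s0, s1, s4}.

No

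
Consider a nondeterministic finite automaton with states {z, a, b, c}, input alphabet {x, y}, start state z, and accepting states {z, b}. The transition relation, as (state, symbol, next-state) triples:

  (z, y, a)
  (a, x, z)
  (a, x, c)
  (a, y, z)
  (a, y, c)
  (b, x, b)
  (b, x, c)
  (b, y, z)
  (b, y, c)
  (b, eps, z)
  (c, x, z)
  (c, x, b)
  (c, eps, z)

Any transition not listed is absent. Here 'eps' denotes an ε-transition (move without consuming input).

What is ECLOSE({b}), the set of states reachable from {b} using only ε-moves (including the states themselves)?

Begin with {b}.
ε-move b → z; add z.

{z, b}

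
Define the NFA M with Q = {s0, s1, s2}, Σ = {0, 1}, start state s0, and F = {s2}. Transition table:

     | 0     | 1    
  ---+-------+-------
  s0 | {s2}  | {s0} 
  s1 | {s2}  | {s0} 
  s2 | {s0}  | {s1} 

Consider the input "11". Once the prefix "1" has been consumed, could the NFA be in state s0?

Yes

Start in {s0}.
Read '1': s0→{s0}; now {s0}.
State s0 is in {s0}.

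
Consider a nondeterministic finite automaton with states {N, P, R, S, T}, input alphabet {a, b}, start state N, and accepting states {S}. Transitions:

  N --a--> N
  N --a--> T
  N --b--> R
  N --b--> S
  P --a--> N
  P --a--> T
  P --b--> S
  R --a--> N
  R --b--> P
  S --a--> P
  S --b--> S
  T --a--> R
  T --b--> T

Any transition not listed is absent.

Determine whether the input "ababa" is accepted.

No

Start in {N}.
Read 'a': {N} → {N, T}.
Read 'b': {N, T} → {R, S, T}.
Read 'a': {R, S, T} → {N, P, R}.
Read 'b': {N, P, R} → {P, R, S}.
Read 'a': {P, R, S} → {N, P, T}.
The final set {N, P, T} contains no accepting state.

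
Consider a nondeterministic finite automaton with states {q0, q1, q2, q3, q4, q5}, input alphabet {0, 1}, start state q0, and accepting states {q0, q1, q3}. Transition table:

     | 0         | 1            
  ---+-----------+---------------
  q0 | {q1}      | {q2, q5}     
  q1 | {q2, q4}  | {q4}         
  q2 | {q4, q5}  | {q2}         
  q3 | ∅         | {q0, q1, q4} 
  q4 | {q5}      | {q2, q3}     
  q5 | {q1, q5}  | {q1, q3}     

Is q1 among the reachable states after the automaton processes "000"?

No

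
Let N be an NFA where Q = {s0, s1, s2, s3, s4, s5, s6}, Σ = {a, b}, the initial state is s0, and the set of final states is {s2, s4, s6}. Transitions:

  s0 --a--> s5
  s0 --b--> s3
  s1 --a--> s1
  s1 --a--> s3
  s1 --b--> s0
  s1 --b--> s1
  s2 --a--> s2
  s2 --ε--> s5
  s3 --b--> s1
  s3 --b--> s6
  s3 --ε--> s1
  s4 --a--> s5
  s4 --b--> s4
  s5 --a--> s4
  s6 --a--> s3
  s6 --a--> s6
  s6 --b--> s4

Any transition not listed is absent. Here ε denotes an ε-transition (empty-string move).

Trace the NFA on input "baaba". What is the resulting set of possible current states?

Start in {s0}.
Read 'b': {s0} → {s1, s3}.
Read 'a': {s1, s3} → {s1, s3}.
Read 'a': {s1, s3} → {s1, s3}.
Read 'b': {s1, s3} → {s0, s1, s6}.
Read 'a': {s0, s1, s6} → {s1, s3, s5, s6}.

{s1, s3, s5, s6}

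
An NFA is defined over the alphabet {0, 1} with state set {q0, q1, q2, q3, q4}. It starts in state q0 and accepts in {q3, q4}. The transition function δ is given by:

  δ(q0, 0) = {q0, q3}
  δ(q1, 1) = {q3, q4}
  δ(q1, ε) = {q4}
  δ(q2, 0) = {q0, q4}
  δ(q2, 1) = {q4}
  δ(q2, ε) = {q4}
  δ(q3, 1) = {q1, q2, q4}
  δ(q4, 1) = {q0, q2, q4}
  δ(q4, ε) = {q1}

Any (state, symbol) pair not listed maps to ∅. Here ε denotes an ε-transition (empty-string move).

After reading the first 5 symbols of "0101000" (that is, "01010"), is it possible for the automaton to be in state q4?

Yes

Start in {q0}.
Read '0': {q0} → {q0, q3}.
Read '1': {q0, q3} → {q1, q2, q4}.
Read '0': {q1, q2, q4} → {q0, q1, q4}.
Read '1': {q0, q1, q4} → {q0, q1, q2, q3, q4}.
Read '0': {q0, q1, q2, q3, q4} → {q0, q1, q3, q4}.
State q4 is in {q0, q1, q3, q4}.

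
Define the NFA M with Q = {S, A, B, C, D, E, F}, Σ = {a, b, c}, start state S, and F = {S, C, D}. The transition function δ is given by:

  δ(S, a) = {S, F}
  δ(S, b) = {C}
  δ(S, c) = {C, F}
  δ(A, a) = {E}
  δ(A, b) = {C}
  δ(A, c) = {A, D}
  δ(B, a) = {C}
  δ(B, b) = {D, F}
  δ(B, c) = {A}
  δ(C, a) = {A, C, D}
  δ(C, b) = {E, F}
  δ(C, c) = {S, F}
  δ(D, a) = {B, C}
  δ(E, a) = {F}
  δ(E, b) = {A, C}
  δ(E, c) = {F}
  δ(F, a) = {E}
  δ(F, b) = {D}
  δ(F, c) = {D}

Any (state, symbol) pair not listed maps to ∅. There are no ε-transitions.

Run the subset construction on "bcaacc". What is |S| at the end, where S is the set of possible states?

3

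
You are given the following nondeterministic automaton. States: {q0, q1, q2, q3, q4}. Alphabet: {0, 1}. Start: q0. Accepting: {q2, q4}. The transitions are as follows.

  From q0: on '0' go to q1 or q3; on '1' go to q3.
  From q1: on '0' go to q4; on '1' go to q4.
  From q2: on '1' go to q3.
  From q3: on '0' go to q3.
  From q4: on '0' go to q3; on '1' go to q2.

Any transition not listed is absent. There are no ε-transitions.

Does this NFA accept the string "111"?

No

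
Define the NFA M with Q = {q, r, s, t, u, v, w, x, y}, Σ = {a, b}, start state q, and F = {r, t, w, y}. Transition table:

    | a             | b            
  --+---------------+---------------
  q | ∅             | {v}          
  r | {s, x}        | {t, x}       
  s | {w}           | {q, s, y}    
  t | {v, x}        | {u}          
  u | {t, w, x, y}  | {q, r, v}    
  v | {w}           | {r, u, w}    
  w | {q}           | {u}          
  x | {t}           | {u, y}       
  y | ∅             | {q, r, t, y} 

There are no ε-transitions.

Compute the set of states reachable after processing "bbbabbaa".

Start in {q}.
Read 'b': q→{v}; now {v}.
Read 'b': v→{r, u, w}; now {r, u, w}.
Read 'b': r→{t, x}, u→{q, r, v}, w→{u}; now {q, r, t, u, v, x}.
Read 'a': q→∅, r→{s, x}, t→{v, x}, u→{t, w, x, y}, v→{w}, x→{t}; now {s, t, v, w, x, y}.
Read 'b': s→{q, s, y}, t→{u}, v→{r, u, w}, w→{u}, x→{u, y}, y→{q, r, t, y}; now {q, r, s, t, u, w, y}.
Read 'b': q→{v}, r→{t, x}, s→{q, s, y}, t→{u}, u→{q, r, v}, w→{u}, y→{q, r, t, y}; now {q, r, s, t, u, v, x, y}.
Read 'a': q→∅, r→{s, x}, s→{w}, t→{v, x}, u→{t, w, x, y}, v→{w}, x→{t}, y→∅; now {s, t, v, w, x, y}.
Read 'a': s→{w}, t→{v, x}, v→{w}, w→{q}, x→{t}, y→∅; now {q, t, v, w, x}.

{q, t, v, w, x}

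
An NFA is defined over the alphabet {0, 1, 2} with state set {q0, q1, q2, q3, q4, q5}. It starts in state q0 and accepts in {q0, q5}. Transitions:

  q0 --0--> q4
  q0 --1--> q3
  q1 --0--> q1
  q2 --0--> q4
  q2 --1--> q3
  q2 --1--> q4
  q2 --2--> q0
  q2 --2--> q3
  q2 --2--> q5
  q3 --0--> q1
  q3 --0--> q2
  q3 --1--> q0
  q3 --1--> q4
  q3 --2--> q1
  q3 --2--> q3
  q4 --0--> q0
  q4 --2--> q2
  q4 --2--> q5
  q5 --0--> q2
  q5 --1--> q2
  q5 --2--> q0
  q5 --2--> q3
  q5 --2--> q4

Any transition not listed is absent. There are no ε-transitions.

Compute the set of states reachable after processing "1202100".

{q0, q1, q4}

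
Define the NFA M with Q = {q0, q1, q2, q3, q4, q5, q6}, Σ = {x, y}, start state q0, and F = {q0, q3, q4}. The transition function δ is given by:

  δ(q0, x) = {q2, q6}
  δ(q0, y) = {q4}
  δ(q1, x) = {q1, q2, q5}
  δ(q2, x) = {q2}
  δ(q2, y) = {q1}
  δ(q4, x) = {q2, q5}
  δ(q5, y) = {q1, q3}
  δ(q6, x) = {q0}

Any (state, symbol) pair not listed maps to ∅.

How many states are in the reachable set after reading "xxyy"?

Start in {q0}.
Read 'x': {q0} → {q2, q6}.
Read 'x': {q2, q6} → {q0, q2}.
Read 'y': {q0, q2} → {q1, q4}.
Read 'y': {q1, q4} → ∅.
That set has 0 states.

0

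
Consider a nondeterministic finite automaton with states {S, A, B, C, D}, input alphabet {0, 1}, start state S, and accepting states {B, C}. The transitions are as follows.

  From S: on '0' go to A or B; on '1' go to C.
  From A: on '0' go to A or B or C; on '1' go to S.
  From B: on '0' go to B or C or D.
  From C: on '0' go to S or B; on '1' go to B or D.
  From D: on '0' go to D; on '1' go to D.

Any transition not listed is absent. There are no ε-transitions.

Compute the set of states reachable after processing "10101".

{C}

Start in {S}.
Read '1': S→{C}; now {C}.
Read '0': C→{S, B}; now {S, B}.
Read '1': S→{C}, B→∅; now {C}.
Read '0': C→{S, B}; now {S, B}.
Read '1': S→{C}, B→∅; now {C}.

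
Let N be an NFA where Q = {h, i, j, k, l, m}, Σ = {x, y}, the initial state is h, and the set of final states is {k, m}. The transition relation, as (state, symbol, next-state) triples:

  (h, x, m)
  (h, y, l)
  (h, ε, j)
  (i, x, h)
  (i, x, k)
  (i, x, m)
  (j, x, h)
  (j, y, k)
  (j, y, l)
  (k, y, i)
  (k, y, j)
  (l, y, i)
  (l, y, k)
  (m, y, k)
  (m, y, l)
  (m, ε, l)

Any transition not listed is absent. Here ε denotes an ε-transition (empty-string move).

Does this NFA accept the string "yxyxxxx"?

Start: ε-closure({h}) = {h, j}.
Read 'y': h→{l}, j→{k, l}; now {k, l}.
Read 'x': k→∅, l→∅; now ∅.
The set is empty and remains empty for the remaining 5 symbols.
The final set ∅ contains no accepting state.

No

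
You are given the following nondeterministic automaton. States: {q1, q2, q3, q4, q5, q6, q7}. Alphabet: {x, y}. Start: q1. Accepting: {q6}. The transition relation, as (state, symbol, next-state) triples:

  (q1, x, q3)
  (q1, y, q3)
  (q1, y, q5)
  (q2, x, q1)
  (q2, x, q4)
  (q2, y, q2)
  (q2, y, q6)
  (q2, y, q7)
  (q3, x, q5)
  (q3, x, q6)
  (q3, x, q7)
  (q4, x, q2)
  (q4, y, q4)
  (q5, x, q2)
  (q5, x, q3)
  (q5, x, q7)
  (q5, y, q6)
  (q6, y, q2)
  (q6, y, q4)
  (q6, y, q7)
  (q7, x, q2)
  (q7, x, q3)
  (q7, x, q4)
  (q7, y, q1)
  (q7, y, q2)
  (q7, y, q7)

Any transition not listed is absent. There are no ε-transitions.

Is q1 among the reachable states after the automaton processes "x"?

No

Start in {q1}.
Read 'x': q1→{q3}; now {q3}.
State q1 is not in {q3}.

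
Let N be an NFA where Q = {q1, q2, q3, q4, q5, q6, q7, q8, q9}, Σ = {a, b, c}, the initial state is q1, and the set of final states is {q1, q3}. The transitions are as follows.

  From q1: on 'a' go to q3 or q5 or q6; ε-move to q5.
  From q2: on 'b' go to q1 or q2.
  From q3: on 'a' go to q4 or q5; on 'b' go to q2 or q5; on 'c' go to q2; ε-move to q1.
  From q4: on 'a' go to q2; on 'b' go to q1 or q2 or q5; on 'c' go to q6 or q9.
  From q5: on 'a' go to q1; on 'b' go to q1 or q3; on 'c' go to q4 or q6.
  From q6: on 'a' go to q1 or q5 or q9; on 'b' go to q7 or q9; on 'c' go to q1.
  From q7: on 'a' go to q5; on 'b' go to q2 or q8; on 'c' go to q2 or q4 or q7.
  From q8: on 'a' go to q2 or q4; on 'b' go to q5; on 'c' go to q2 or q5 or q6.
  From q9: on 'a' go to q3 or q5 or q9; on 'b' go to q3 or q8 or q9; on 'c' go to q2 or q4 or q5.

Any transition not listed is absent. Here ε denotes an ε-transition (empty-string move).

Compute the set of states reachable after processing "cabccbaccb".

Start: ε-closure({q1}) = {q1, q5}.
Read 'c': q1→∅, q5→{q4, q6}; now {q4, q6}.
Read 'a': q4→{q2}, q6→{q1, q5, q9}; now {q1, q2, q5, q9}.
Read 'b': q1→∅, q2→{q1, q2}, q5→{q1, q3}, q9→{q3, q8, q9}; union {q1, q2, q3, q8, q9}; ε-closure = {q1, q2, q3, q5, q8, q9}.
Read 'c': q1→∅, q2→∅, q3→{q2}, q5→{q4, q6}, q8→{q2, q5, q6}, q9→{q2, q4, q5}; now {q2, q4, q5, q6}.
Read 'c': q2→∅, q4→{q6, q9}, q5→{q4, q6}, q6→{q1}; union {q1, q4, q6, q9}; ε-closure = {q1, q4, q5, q6, q9}.
Read 'b': q1→∅, q4→{q1, q2, q5}, q5→{q1, q3}, q6→{q7, q9}, q9→{q3, q8, q9}; now {q1, q2, q3, q5, q7, q8, q9}.
Read 'a': q1→{q3, q5, q6}, q2→∅, q3→{q4, q5}, q5→{q1}, q7→{q5}, q8→{q2, q4}, q9→{q3, q5, q9}; now {q1, q2, q3, q4, q5, q6, q9}.
Read 'c': q1→∅, q2→∅, q3→{q2}, q4→{q6, q9}, q5→{q4, q6}, q6→{q1}, q9→{q2, q4, q5}; now {q1, q2, q4, q5, q6, q9}.
Read 'c': q1→∅, q2→∅, q4→{q6, q9}, q5→{q4, q6}, q6→{q1}, q9→{q2, q4, q5}; now {q1, q2, q4, q5, q6, q9}.
Read 'b': q1→∅, q2→{q1, q2}, q4→{q1, q2, q5}, q5→{q1, q3}, q6→{q7, q9}, q9→{q3, q8, q9}; now {q1, q2, q3, q5, q7, q8, q9}.

{q1, q2, q3, q5, q7, q8, q9}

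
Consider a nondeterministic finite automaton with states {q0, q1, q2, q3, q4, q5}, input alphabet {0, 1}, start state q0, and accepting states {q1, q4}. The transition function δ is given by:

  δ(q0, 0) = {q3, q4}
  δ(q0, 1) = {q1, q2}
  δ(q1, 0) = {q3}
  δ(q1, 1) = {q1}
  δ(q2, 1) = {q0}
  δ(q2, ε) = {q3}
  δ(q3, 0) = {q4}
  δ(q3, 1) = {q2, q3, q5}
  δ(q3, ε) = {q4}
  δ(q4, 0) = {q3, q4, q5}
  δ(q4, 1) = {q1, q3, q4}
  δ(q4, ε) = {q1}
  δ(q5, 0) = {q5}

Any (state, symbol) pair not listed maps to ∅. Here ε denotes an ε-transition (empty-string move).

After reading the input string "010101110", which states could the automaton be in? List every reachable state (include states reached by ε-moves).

{q1, q3, q4, q5}

Start in {q0}.
Read '0': q0→{q3, q4}; union {q3, q4}; ε-closure = {q1, q3, q4}.
Read '1': q1→{q1}, q3→{q2, q3, q5}, q4→{q1, q3, q4}; now {q1, q2, q3, q4, q5}.
Read '0': q1→{q3}, q2→∅, q3→{q4}, q4→{q3, q4, q5}, q5→{q5}; union {q3, q4, q5}; ε-closure = {q1, q3, q4, q5}.
Read '1': q1→{q1}, q3→{q2, q3, q5}, q4→{q1, q3, q4}, q5→∅; now {q1, q2, q3, q4, q5}.
Read '0': q1→{q3}, q2→∅, q3→{q4}, q4→{q3, q4, q5}, q5→{q5}; union {q3, q4, q5}; ε-closure = {q1, q3, q4, q5}.
Read '1': q1→{q1}, q3→{q2, q3, q5}, q4→{q1, q3, q4}, q5→∅; now {q1, q2, q3, q4, q5}.
Read '1': q1→{q1}, q2→{q0}, q3→{q2, q3, q5}, q4→{q1, q3, q4}, q5→∅; now {q0, q1, q2, q3, q4, q5}.
Read '1': q0→{q1, q2}, q1→{q1}, q2→{q0}, q3→{q2, q3, q5}, q4→{q1, q3, q4}, q5→∅; now {q0, q1, q2, q3, q4, q5}.
Read '0': q0→{q3, q4}, q1→{q3}, q2→∅, q3→{q4}, q4→{q3, q4, q5}, q5→{q5}; union {q3, q4, q5}; ε-closure = {q1, q3, q4, q5}.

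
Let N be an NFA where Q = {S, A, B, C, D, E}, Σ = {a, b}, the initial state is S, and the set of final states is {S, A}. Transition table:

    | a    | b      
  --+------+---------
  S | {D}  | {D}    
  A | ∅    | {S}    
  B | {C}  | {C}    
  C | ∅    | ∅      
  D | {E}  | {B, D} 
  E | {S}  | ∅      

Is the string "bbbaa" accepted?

Start in {S}.
Read 'b': S→{D}; now {D}.
Read 'b': D→{B, D}; now {B, D}.
Read 'b': B→{C}, D→{B, D}; now {B, C, D}.
Read 'a': B→{C}, C→∅, D→{E}; now {C, E}.
Read 'a': C→∅, E→{S}; now {S}.
The final set {S} contains the accepting state S.

Yes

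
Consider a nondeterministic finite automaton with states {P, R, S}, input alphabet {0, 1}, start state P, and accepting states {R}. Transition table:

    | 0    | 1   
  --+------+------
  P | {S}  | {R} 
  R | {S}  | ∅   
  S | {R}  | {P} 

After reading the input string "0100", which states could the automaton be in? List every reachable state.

{R}

Start in {P}.
Read '0': P→{S}; now {S}.
Read '1': S→{P}; now {P}.
Read '0': P→{S}; now {S}.
Read '0': S→{R}; now {R}.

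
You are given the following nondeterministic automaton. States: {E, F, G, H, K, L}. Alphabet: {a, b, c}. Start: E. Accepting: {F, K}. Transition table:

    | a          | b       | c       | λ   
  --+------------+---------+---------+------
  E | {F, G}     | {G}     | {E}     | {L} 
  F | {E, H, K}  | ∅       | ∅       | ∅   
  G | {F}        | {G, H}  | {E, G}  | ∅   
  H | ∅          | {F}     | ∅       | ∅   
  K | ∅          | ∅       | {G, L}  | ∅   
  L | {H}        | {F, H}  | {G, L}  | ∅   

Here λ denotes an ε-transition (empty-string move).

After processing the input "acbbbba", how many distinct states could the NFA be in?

5

Start: ε-closure({E}) = {E, L}.
Read 'a': {E, L} → {F, G, H}.
Read 'c': {F, G, H} → {E, G, L}.
Read 'b': {E, G, L} → {F, G, H}.
Read 'b': {F, G, H} → {F, G, H}.
Read 'b': {F, G, H} → {F, G, H}.
Read 'b': {F, G, H} → {F, G, H}.
Read 'a': {F, G, H} → {E, F, H, K, L}.
That set has 5 states.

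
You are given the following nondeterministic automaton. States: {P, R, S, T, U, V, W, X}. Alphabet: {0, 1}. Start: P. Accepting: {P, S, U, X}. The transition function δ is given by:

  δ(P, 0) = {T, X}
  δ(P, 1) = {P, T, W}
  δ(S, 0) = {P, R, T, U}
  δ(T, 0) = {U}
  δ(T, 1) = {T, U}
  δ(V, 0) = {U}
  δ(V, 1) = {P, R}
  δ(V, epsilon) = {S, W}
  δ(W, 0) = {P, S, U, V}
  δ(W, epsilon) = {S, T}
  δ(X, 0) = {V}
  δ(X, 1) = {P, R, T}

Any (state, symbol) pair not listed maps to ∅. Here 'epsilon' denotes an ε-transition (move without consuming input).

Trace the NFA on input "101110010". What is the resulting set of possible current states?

{P, R, S, T, U, V, W, X}

Start in {P}.
Read '1': {P} → {P, S, T, W}.
Read '0': {P, S, T, W} → {P, R, S, T, U, V, W, X}.
Read '1': {P, R, S, T, U, V, W, X} → {P, R, S, T, U, W}.
Read '1': {P, R, S, T, U, W} → {P, S, T, U, W}.
Read '1': {P, S, T, U, W} → {P, S, T, U, W}.
Read '0': {P, S, T, U, W} → {P, R, S, T, U, V, W, X}.
Read '0': {P, R, S, T, U, V, W, X} → {P, R, S, T, U, V, W, X}.
Read '1': {P, R, S, T, U, V, W, X} → {P, R, S, T, U, W}.
Read '0': {P, R, S, T, U, W} → {P, R, S, T, U, V, W, X}.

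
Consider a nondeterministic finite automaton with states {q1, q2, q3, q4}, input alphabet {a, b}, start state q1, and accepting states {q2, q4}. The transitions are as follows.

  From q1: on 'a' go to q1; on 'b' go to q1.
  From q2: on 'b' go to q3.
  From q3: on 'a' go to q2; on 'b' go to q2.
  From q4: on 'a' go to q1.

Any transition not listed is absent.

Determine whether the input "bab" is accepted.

No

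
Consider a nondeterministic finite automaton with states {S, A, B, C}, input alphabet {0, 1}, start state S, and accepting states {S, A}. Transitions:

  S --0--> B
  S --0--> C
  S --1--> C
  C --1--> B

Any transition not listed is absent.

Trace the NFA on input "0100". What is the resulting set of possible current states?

∅

Start in {S}.
Read '0': S→{B, C}; now {B, C}.
Read '1': B→∅, C→{B}; now {B}.
Read '0': B→∅; now ∅.
The set is empty and remains empty for the remaining 1 symbol.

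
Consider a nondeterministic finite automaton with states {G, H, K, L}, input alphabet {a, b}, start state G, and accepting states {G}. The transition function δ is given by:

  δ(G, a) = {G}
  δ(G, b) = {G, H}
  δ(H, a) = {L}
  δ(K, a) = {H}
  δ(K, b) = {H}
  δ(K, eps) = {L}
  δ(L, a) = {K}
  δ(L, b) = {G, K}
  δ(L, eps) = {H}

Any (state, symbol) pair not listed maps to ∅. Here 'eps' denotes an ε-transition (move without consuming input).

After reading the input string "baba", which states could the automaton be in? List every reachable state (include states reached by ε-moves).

Start in {G}.
Read 'b': {G} → {G, H}.
Read 'a': {G, H} → {G, H, L}.
Read 'b': {G, H, L} → {G, H, K, L}.
Read 'a': {G, H, K, L} → {G, H, K, L}.

{G, H, K, L}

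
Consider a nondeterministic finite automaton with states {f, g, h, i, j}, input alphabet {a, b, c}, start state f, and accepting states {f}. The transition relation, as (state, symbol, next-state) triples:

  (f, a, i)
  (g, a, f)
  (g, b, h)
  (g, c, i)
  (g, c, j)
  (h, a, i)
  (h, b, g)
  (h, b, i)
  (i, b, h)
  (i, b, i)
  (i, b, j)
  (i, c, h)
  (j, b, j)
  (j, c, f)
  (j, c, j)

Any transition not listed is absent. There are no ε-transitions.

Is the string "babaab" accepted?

No

Start in {f}.
Read 'b': f→∅; now ∅.
The set is empty and remains empty for the remaining 5 symbols.
The final set ∅ contains no accepting state.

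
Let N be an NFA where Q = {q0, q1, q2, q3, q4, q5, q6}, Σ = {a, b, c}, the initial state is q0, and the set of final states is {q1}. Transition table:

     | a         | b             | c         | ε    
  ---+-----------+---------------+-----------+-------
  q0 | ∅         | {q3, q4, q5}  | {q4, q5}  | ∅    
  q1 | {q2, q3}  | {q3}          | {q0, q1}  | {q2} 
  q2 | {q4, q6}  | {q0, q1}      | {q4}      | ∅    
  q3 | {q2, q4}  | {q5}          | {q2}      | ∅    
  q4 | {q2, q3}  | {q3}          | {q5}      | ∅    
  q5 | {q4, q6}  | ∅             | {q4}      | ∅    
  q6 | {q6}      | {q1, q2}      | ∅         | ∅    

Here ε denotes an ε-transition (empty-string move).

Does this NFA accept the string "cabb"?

Yes

Start in {q0}.
Read 'c': {q0} → {q4, q5}.
Read 'a': {q4, q5} → {q2, q3, q4, q6}.
Read 'b': {q2, q3, q4, q6} → {q0, q1, q2, q3, q5}.
Read 'b': {q0, q1, q2, q3, q5} → {q0, q1, q2, q3, q4, q5}.
The final set {q0, q1, q2, q3, q4, q5} contains the accepting state q1.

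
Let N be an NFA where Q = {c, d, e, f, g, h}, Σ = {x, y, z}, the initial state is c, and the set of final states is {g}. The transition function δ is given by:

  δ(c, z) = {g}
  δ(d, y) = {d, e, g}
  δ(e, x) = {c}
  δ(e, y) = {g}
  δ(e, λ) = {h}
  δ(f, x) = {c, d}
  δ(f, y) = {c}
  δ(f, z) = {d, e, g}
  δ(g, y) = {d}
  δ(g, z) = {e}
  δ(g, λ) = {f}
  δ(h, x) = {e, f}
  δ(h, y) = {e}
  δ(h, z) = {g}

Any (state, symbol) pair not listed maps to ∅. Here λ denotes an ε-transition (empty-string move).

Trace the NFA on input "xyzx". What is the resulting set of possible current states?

∅

Start in {c}.
Read 'x': c→∅; now ∅.
The set is empty and remains empty for the remaining 3 symbols.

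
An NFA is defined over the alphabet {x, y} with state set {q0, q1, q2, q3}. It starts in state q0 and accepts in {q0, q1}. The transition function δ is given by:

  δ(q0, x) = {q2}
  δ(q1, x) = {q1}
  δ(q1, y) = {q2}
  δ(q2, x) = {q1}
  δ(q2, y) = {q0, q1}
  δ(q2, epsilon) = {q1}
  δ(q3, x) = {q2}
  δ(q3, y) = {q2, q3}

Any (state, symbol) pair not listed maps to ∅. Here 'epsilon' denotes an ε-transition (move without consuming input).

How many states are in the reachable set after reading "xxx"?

Start in {q0}.
Read 'x': {q0} → {q1, q2}.
Read 'x': {q1, q2} → {q1}.
Read 'x': {q1} → {q1}.
That set has 1 state.

1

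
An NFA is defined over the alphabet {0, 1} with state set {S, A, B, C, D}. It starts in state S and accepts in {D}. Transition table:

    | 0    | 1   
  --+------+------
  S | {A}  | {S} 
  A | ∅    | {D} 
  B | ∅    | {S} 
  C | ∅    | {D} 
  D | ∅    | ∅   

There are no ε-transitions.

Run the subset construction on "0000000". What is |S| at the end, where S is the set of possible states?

0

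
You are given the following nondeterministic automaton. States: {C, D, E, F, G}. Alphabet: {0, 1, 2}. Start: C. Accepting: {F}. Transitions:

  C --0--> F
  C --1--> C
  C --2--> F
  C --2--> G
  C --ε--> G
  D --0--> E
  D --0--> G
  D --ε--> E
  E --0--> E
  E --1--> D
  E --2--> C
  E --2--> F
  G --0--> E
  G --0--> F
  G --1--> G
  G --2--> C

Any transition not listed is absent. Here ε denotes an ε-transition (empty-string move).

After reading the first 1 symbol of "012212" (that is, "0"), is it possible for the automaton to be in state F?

Yes

Start: ε-closure({C}) = {C, G}.
Read '0': C→{F}, G→{E, F}; now {E, F}.
State F is in {E, F}.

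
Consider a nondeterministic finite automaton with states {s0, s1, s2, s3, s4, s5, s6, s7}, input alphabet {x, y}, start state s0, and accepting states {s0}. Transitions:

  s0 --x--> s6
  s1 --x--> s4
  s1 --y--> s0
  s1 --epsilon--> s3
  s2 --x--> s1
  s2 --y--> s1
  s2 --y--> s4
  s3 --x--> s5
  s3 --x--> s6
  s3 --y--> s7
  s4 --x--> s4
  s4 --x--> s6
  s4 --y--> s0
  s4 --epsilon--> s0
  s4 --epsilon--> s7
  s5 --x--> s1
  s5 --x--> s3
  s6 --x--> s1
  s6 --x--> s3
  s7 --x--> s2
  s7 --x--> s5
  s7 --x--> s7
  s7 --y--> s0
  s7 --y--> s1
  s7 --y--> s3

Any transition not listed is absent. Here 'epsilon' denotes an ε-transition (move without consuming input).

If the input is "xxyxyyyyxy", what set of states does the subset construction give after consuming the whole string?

{s0, s1, s3, s4, s7}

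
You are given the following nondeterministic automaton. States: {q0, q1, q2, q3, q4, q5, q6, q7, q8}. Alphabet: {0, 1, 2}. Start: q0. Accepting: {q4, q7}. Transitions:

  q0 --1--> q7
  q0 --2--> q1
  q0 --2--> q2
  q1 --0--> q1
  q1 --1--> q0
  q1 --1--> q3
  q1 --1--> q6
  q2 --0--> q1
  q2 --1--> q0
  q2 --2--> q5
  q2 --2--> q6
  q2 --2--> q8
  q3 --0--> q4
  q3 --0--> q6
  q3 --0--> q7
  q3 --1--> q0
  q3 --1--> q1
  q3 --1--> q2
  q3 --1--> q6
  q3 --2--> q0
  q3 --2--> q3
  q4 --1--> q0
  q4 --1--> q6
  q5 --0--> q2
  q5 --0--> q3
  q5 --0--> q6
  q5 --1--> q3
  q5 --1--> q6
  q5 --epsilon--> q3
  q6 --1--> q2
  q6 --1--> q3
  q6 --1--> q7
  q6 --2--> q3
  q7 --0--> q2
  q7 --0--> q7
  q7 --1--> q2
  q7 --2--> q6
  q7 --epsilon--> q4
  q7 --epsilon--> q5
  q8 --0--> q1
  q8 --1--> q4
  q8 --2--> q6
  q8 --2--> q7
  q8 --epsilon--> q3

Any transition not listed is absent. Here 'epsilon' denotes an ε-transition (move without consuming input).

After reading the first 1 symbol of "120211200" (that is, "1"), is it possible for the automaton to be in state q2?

Start in {q0}.
Read '1': q0→{q7}; union {q7}; ε-closure = {q3, q4, q5, q7}.
State q2 is not in {q3, q4, q5, q7}.

No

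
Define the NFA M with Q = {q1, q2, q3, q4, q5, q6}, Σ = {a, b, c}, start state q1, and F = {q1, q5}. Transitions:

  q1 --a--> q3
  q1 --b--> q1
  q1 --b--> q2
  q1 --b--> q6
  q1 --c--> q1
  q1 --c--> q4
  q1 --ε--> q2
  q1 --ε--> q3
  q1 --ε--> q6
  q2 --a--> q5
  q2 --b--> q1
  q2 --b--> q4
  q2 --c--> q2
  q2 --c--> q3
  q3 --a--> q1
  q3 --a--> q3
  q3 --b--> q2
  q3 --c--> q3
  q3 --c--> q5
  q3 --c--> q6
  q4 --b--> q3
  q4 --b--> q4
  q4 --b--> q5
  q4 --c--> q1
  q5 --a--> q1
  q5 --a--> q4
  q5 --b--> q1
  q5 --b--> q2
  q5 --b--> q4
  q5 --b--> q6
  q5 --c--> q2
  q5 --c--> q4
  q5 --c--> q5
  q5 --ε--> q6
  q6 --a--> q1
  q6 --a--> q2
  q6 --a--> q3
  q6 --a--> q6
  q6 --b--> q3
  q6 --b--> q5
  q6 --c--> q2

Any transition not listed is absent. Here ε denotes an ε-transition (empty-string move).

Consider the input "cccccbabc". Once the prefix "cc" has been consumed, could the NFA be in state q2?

Yes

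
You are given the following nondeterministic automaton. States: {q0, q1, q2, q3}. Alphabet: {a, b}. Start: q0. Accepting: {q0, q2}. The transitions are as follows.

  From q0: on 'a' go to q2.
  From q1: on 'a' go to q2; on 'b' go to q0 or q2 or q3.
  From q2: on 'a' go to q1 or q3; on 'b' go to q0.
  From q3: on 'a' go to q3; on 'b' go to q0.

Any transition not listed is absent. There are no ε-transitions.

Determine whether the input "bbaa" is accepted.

Start in {q0}.
Read 'b': {q0} → ∅.
The set is empty and remains empty for the remaining 3 symbols.
The final set ∅ contains no accepting state.

No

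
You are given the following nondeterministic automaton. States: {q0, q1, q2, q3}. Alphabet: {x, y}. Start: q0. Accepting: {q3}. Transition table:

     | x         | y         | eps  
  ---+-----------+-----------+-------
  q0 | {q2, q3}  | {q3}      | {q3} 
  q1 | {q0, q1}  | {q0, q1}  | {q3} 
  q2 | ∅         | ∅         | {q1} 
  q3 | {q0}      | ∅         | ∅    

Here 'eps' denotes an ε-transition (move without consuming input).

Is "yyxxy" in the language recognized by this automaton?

No

Start: ε-closure({q0}) = {q0, q3}.
Read 'y': q0→{q3}, q3→∅; now {q3}.
Read 'y': q3→∅; now ∅.
The set is empty and remains empty for the remaining 3 symbols.
The final set ∅ contains no accepting state.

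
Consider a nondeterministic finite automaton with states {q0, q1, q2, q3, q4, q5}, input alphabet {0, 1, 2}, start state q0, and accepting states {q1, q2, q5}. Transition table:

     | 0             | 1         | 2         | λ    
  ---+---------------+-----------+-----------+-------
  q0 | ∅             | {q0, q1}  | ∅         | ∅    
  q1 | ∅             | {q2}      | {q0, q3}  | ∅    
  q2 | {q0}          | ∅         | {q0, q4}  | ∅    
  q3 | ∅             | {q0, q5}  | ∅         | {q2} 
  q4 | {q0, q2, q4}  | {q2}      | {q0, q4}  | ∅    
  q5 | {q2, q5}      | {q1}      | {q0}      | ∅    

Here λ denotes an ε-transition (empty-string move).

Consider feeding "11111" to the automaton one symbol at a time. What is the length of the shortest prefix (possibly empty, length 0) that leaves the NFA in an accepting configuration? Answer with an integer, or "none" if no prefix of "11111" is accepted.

Start in {q0}.
Read '1': q0→{q0, q1}; now {q0, q1}.
None of the earlier sets intersect F, but {q0, q1} does.

1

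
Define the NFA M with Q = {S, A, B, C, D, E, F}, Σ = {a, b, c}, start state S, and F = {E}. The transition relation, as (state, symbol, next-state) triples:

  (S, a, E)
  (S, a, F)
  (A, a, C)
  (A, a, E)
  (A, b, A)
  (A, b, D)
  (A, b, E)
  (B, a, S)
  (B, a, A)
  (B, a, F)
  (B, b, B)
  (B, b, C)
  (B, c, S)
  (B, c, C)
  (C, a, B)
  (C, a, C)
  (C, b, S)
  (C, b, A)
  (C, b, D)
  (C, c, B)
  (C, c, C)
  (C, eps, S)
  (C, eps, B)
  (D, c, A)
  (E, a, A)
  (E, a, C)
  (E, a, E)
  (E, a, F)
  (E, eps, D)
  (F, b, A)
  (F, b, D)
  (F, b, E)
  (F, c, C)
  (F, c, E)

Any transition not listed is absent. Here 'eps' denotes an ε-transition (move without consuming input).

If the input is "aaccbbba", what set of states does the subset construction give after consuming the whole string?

{S, A, B, C, D, E, F}

Start in {S}.
Read 'a': S→{E, F}; union {E, F}; ε-closure = {D, E, F}.
Read 'a': D→∅, E→{A, C, E, F}, F→∅; union {A, C, E, F}; ε-closure = {S, A, B, C, D, E, F}.
Read 'c': S→∅, A→∅, B→{S, C}, C→{B, C}, D→{A}, E→∅, F→{C, E}; union {S, A, B, C, E}; ε-closure = {S, A, B, C, D, E}.
Read 'c': S→∅, A→∅, B→{S, C}, C→{B, C}, D→{A}, E→∅; now {S, A, B, C}.
Read 'b': S→∅, A→{A, D, E}, B→{B, C}, C→{S, A, D}; now {S, A, B, C, D, E}.
Read 'b': S→∅, A→{A, D, E}, B→{B, C}, C→{S, A, D}, D→∅, E→∅; now {S, A, B, C, D, E}.
Read 'b': S→∅, A→{A, D, E}, B→{B, C}, C→{S, A, D}, D→∅, E→∅; now {S, A, B, C, D, E}.
Read 'a': S→{E, F}, A→{C, E}, B→{S, A, F}, C→{B, C}, D→∅, E→{A, C, E, F}; union {S, A, B, C, E, F}; ε-closure = {S, A, B, C, D, E, F}.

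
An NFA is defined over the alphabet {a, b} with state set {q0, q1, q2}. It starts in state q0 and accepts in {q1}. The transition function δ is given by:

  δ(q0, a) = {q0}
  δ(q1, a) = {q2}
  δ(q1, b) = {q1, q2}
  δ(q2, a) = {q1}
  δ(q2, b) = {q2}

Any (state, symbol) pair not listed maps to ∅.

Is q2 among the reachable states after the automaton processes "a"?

No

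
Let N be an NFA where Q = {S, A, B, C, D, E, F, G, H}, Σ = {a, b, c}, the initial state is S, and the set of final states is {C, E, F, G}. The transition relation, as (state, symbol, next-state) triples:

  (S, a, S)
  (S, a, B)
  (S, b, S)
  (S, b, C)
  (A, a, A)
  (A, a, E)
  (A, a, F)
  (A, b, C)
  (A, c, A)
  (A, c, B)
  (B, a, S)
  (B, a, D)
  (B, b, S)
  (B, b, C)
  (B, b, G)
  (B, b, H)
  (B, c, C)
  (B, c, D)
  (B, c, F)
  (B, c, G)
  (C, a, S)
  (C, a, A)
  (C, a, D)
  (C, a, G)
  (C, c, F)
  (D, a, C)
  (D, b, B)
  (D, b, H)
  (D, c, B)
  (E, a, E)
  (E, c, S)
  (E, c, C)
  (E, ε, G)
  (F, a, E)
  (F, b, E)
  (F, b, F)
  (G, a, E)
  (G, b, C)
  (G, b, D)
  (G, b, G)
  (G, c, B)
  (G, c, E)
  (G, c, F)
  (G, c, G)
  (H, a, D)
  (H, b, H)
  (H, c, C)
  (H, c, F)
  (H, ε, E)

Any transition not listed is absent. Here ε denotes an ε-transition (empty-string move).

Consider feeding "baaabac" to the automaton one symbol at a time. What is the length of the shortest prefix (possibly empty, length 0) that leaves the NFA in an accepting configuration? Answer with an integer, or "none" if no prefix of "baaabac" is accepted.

Start in {S}.
Read 'b': S→{S, C}; now {S, C}.
None of the earlier sets intersect F, but {S, C} does.

1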